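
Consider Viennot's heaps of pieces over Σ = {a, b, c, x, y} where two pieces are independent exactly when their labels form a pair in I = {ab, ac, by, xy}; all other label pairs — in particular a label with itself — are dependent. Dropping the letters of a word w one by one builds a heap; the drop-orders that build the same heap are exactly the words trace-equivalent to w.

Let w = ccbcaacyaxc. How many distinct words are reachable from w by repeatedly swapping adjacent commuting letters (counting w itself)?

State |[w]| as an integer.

21

piece 0:c — minimal
piece 1:c rests on {0:c}
piece 2:b rests on {1:c}
piece 3:c rests on {2:b}
piece 4:a — minimal
piece 5:a rests on {4:a}
piece 6:c rests on {3:c}
piece 7:y rests on {5:a, 6:c}
piece 8:a rests on {7:y}
piece 9:x rests on {8:a}
piece 10:c rests on {9:x}
minimal pieces: {0:c, 4:a}
ways to finish when only these pieces remain (= sum over removing one remaining piece with nothing left below it):
  1 left: {10}→1
  2 left: {9,10}→1
  3 left: {8,9,10}→1
  4 left: {7,8,9,10}→1
  5 left: {5,7,8,9,10}→1  {6,7,8,9,10}→1
  6 left: {3,6,7,8,9,10}→1  {4,5,7,8,9,10}→1  {5,6,7,8,9,10}→2
  7 left: {2,3,6,7,8,9,10}→1  {3,5,6,7,8,9,10}→3  {4,5,6,7,8,9,10}→3
  8 left: {1,2,3,6,7,8,9,10}→1  {2,3,5,6,7,8,9,10}→4  {3,4,5,6,7,8,9,10}→6
  9 left: {0,1,2,3,6,7,8,9,10}→1  {1,2,3,5,6,7,8,9,10}→5  {2,3,4,5,6,7,8,9,10}→10
  placing 0:c first → 15 extensions
  placing 4:a first → 6 extensions
total linear extensions = 21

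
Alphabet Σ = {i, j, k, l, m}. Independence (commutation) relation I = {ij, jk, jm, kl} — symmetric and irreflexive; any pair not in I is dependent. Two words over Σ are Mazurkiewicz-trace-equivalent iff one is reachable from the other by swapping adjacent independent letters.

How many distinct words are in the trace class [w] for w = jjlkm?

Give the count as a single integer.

4

piece 0:j — minimal
piece 1:j rests on {0:j}
piece 2:l rests on {1:j}
piece 3:k — minimal
piece 4:m rests on {2:l, 3:k}
minimal pieces: {0:j, 3:k}
ways to finish when only these pieces remain (= sum over removing one remaining piece with nothing left below it):
  1 left: {4}→1
  2 left: {2,4}→1  {3,4}→1
  3 left: {1,2,4}→1  {2,3,4}→2
  placing 0:j first → 3 extensions
  placing 3:k first → 1 extensions
total linear extensions = 4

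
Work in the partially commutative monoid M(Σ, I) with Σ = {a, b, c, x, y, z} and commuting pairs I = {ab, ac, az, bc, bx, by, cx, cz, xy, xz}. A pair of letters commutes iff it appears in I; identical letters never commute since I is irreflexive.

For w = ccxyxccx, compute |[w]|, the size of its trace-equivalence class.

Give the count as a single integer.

0(c) covers ∅
1(c) covers 0:c
2(x) covers ∅
3(y) covers 1:c
4(x) covers 2:x
5(c) covers 3:y
6(c) covers 5:c
7(x) covers 4:x
floor of heap: 0:c, 2:x
completions by unplaced set U, small U first (add the entries for U minus each lowest piece of U):
  |U|=1: {6}:1  {7}:1
  |U|=2: {4,7}:1  {5,6}:1  {6,7}:2
  |U|=3: {2,4,7}:1  {3,5,6}:1  {4,6,7}:3  {5,6,7}:3
  |U|=4: {1,3,5,6}:1  {2,4,6,7}:4  {3,5,6,7}:4  {4,5,6,7}:6
  |U|=5: {0,1,3,5,6}:1  {1,3,5,6,7}:5  {2,4,5,6,7}:10  {3,4,5,6,7}:10
  |U|=6: {0,1,3,5,6,7}:6  {1,3,4,5,6,7}:15  {2,3,4,5,6,7}:20
  start at 0(c): 35
  start at 2(x): 21
sum over floor = 56

56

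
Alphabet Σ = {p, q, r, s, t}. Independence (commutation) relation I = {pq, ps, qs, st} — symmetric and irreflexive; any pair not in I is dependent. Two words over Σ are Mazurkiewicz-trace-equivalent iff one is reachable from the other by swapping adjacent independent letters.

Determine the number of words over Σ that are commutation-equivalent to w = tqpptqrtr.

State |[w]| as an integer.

0(t) covers ∅
1(q) covers 0:t
2(p) covers 0:t
3(p) covers 2:p
4(t) covers 1:q, 3:p
5(q) covers 4:t
6(r) covers 5:q
7(t) covers 6:r
8(r) covers 7:t
floor of heap: 0:t
completions by unplaced set U, small U first (add the entries for U minus each lowest piece of U):
  |U|=1: {8}:1
  |U|=2: {7,8}:1
  |U|=3: {6,7,8}:1
  |U|=4: {5,6,7,8}:1
  |U|=5: {4,5,6,7,8}:1
  |U|=6: {1,4,5,6,7,8}:1  {3,4,5,6,7,8}:1
  |U|=7: {1,3,4,5,6,7,8}:2  {2,3,4,5,6,7,8}:1
  start at 0(t): 3

3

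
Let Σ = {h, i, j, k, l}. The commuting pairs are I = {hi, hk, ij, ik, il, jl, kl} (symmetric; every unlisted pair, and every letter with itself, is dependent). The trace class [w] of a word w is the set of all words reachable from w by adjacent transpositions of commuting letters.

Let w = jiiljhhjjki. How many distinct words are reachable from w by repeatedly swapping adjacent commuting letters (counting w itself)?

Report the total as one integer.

495

#0=j has no predecessor
#1=i has no predecessor
#2=i depends on [1:i]
#3=l has no predecessor
#4=j depends on [0:j]
#5=h depends on [3:l, 4:j]
#6=h depends on [5:h]
#7=j depends on [6:h]
#8=j depends on [7:j]
#9=k depends on [8:j]
#10=i depends on [2:i]
sources: [0:j, 1:i, 3:l]
N(rest) = Σ N(rest − s) over sources s of rest; N(one piece) = 1:
  size 1 → [9]=1  [10]=1
  size 2 → [2,10]=1  [8,9]=1  [9,10]=2
  size 3 → [1,2,10]=1  [2,9,10]=3  [7,8,9]=1  [8,9,10]=3
  size 4 → [1,2,9,10]=4  [2,8,9,10]=6  [6,7,8,9]=1  [7,8,9,10]=4
  size 5 → [1,2,8,9,10]=10  [2,7,8,9,10]=10  [5,6,7,8,9]=1  [6,7,8,9,10]=5
  size 6 → [1,2,7,8,9,10]=20  [2,6,7,8,9,10]=15  [3,5,6,7,8,9]=1  [4,5,6,7,8,9]=1  [5,6,7,8,9,10]=6
  size 7 → [0,4,5,6,7,8,9]=1  [1,2,6,7,8,9,10]=35  [2,5,6,7,8,9,10]=21  [3,4,5,6,7,8,9]=2  [3,5,6,7,8,9,10]=7  [4,5,6,7,8,9,10]=7
  size 8 → [0,3,4,5,6,7,8,9]=3  [0,4,5,6,7,8,9,10]=8  [1,2,5,6,7,8,9,10]=56  [2,3,5,6,7,8,9,10]=28  [2,4,5,6,7,8,9,10]=28  [3,4,5,6,7,8,9,10]=16
  size 9 → [0,2,4,5,6,7,8,9,10]=36  [0,3,4,5,6,7,8,9,10]=27  [1,2,3,5,6,7,8,9,10]=84  [1,2,4,5,6,7,8,9,10]=84  [2,3,4,5,6,7,8,9,10]=72
  first=0(j) contributes 240
  first=1(i) contributes 135
  first=3(l) contributes 120
|[w]| = 495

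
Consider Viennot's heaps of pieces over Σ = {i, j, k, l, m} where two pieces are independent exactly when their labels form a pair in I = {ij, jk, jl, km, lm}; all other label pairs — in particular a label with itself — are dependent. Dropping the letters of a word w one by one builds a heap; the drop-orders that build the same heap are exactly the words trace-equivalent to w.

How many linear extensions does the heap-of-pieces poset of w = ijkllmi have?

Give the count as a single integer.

14

#0=i has no predecessor
#1=j has no predecessor
#2=k depends on [0:i]
#3=l depends on [2:k]
#4=l depends on [3:l]
#5=m depends on [0:i, 1:j]
#6=i depends on [4:l, 5:m]
sources: [0:i, 1:j]
N(rest) = Σ N(rest − s) over sources s of rest; N(one piece) = 1:
  size 1 → [6]=1
  size 2 → [4,6]=1  [5,6]=1
  size 3 → [1,5,6]=1  [3,4,6]=1  [4,5,6]=2
  size 4 → [1,4,5,6]=3  [2,3,4,6]=1  [3,4,5,6]=3
  size 5 → [1,3,4,5,6]=6  [2,3,4,5,6]=4
  first=0(i) contributes 10
  first=1(j) contributes 4
|[w]| = 14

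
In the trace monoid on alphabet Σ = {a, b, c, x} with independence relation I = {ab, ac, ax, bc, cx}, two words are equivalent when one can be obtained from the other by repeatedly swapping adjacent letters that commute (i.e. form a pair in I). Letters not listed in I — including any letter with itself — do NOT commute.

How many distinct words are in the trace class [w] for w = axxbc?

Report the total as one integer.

20

0(a) covers ∅
1(x) covers ∅
2(x) covers 1:x
3(b) covers 2:x
4(c) covers ∅
floor of heap: 0:a, 1:x, 4:c
completions by unplaced set U, small U first (add the entries for U minus each lowest piece of U):
  |U|=1: {0}:1  {3}:1  {4}:1
  |U|=2: {0,3}:2  {0,4}:2  {2,3}:1  {3,4}:2
  |U|=3: {0,2,3}:3  {0,3,4}:6  {1,2,3}:1  {2,3,4}:3
  start at 0(a): 4
  start at 1(x): 12
  start at 4(c): 4
sum over floor = 20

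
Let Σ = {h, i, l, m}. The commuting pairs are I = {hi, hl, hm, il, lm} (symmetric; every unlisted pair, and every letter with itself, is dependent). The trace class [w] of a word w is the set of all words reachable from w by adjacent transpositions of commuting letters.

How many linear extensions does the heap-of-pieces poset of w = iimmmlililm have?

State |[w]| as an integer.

#0=i has no predecessor
#1=i depends on [0:i]
#2=m depends on [1:i]
#3=m depends on [2:m]
#4=m depends on [3:m]
#5=l has no predecessor
#6=i depends on [4:m]
#7=l depends on [5:l]
#8=i depends on [6:i]
#9=l depends on [7:l]
#10=m depends on [8:i]
sources: [0:i, 5:l]
N(rest) = Σ N(rest − s) over sources s of rest; N(one piece) = 1:
  size 1 → [9]=1  [10]=1
  size 2 → [7,9]=1  [8,10]=1  [9,10]=2
  size 3 → [5,7,9]=1  [6,8,10]=1  [7,9,10]=3  [8,9,10]=3
  size 4 → [4,6,8,10]=1  [5,7,9,10]=4  [6,8,9,10]=4  [7,8,9,10]=6
  size 5 → [3,4,6,8,10]=1  [4,6,8,9,10]=5  [5,7,8,9,10]=10  [6,7,8,9,10]=10
  size 6 → [2,3,4,6,8,10]=1  [3,4,6,8,9,10]=6  [4,6,7,8,9,10]=15  [5,6,7,8,9,10]=20
  size 7 → [1,2,3,4,6,8,10]=1  [2,3,4,6,8,9,10]=7  [3,4,6,7,8,9,10]=21  [4,5,6,7,8,9,10]=35
  size 8 → [0,1,2,3,4,6,8,10]=1  [1,2,3,4,6,8,9,10]=8  [2,3,4,6,7,8,9,10]=28  [3,4,5,6,7,8,9,10]=56
  size 9 → [0,1,2,3,4,6,8,9,10]=9  [1,2,3,4,6,7,8,9,10]=36  [2,3,4,5,6,7,8,9,10]=84
  first=0(i) contributes 120
  first=5(l) contributes 45
|[w]| = 165

165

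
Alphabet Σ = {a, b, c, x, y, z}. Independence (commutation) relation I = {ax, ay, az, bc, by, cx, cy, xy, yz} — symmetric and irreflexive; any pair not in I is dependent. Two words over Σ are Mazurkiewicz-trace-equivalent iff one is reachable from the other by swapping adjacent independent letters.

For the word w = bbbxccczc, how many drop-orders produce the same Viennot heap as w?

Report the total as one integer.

35

drop 0:b onto floor
drop 1:b onto {0:b}
drop 2:b onto {1:b}
drop 3:x onto {2:b}
drop 4:c onto floor
drop 5:c onto {4:c}
drop 6:c onto {5:c}
drop 7:z onto {3:x, 6:c}
drop 8:c onto {7:z}
ground layer = {0:b, 4:c}
drop-orders for the pieces not yet dropped (sum over which currently-grounded one goes next):
  1 to go: {8} 1
  2 to go: {7,8} 1
  3 to go: {3,7,8} 1  {6,7,8} 1
  4 to go: {2,3,7,8} 1  {3,6,7,8} 2  {5,6,7,8} 1
  5 to go: {1,2,3,7,8} 1  {2,3,6,7,8} 3  {3,5,6,7,8} 3  {4,5,6,7,8} 1
  6 to go: {0,1,2,3,7,8} 1  {1,2,3,6,7,8} 4  {2,3,5,6,7,8} 6  {3,4,5,6,7,8} 4
  7 to go: {0,1,2,3,6,7,8} 5  {1,2,3,5,6,7,8} 10  {2,3,4,5,6,7,8} 10
  if 0:b drops first: 20 orders
  if 4:c drops first: 15 orders
heap linearizations: 35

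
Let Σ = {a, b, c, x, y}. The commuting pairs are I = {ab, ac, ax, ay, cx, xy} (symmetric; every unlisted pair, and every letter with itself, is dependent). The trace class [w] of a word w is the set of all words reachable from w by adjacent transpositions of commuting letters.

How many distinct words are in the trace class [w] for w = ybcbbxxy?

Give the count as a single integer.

piece 0:y — minimal
piece 1:b rests on {0:y}
piece 2:c rests on {1:b}
piece 3:b rests on {2:c}
piece 4:b rests on {3:b}
piece 5:x rests on {4:b}
piece 6:x rests on {5:x}
piece 7:y rests on {4:b}
minimal pieces: {0:y}
ways to finish when only these pieces remain (= sum over removing one remaining piece with nothing left below it):
  1 left: {6}→1  {7}→1
  2 left: {5,6}→1  {6,7}→2
  3 left: {5,6,7}→3
  4 left: {4,5,6,7}→3
  5 left: {3,4,5,6,7}→3
  6 left: {2,3,4,5,6,7}→3
  placing 0:y first → 3 extensions

3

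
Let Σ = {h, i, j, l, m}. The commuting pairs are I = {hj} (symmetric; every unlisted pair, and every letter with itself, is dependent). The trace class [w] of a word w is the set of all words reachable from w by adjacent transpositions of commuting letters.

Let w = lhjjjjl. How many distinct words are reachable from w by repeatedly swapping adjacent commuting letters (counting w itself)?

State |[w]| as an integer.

0(l) covers ∅
1(h) covers 0:l
2(j) covers 0:l
3(j) covers 2:j
4(j) covers 3:j
5(j) covers 4:j
6(l) covers 1:h, 5:j
floor of heap: 0:l
completions by unplaced set U, small U first (add the entries for U minus each lowest piece of U):
  |U|=1: {6}:1
  |U|=2: {1,6}:1  {5,6}:1
  |U|=3: {1,5,6}:2  {4,5,6}:1
  |U|=4: {1,4,5,6}:3  {3,4,5,6}:1
  |U|=5: {1,3,4,5,6}:4  {2,3,4,5,6}:1
  start at 0(l): 5

5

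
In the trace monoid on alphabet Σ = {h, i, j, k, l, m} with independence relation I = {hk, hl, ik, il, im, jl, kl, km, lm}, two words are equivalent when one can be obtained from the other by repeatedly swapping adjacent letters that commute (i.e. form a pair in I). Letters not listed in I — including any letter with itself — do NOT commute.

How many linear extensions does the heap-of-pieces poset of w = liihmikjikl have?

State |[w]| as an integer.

1320

#0=l has no predecessor
#1=i has no predecessor
#2=i depends on [1:i]
#3=h depends on [2:i]
#4=m depends on [3:h]
#5=i depends on [3:h]
#6=k has no predecessor
#7=j depends on [4:m, 5:i, 6:k]
#8=i depends on [7:j]
#9=k depends on [7:j]
#10=l depends on [0:l]
sources: [0:l, 1:i, 6:k]
N(rest) = Σ N(rest − s) over sources s of rest; N(one piece) = 1:
  size 1 → [8]=1  [9]=1  [10]=1
  size 2 → [0,10]=1  [8,9]=2  [8,10]=2  [9,10]=2
  size 3 → [0,8,10]=3  [0,9,10]=3  [7,8,9]=2  [8,9,10]=6
  size 4 → [0,8,9,10]=12  [4,7,8,9]=2  [5,7,8,9]=2  [6,7,8,9]=2  [7,8,9,10]=8
  size 5 → [0,7,8,9,10]=20  [4,5,7,8,9]=4  [4,6,7,8,9]=4  [4,7,8,9,10]=10  [5,6,7,8,9]=4  [5,7,8,9,10]=10  [6,7,8,9,10]=10
  size 6 → [0,4,7,8,9,10]=30  [0,5,7,8,9,10]=30  [0,6,7,8,9,10]=30  [3,4,5,7,8,9]=4  [4,5,6,7,8,9]=12  [4,5,7,8,9,10]=24  [4,6,7,8,9,10]=24  [5,6,7,8,9,10]=24
  size 7 → [0,4,5,7,8,9,10]=84  [0,4,6,7,8,9,10]=84  [0,5,6,7,8,9,10]=84  [2,3,4,5,7,8,9]=4  [3,4,5,6,7,8,9]=16  [3,4,5,7,8,9,10]=28  [4,5,6,7,8,9,10]=84
  size 8 → [0,3,4,5,7,8,9,10]=112  [0,4,5,6,7,8,9,10]=336  [1,2,3,4,5,7,8,9]=4  [2,3,4,5,6,7,8,9]=20  [2,3,4,5,7,8,9,10]=32  [3,4,5,6,7,8,9,10]=128
  size 9 → [0,2,3,4,5,7,8,9,10]=144  [0,3,4,5,6,7,8,9,10]=576  [1,2,3,4,5,6,7,8,9]=24  [1,2,3,4,5,7,8,9,10]=36  [2,3,4,5,6,7,8,9,10]=180
  first=0(l) contributes 240
  first=1(i) contributes 900
  first=6(k) contributes 180
|[w]| = 1320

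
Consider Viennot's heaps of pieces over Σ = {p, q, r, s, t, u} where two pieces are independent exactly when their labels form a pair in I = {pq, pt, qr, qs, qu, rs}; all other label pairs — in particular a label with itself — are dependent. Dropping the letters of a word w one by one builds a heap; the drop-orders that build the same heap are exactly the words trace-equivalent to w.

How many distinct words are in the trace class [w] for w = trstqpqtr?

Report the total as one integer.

10

#0=t has no predecessor
#1=r depends on [0:t]
#2=s depends on [0:t]
#3=t depends on [1:r, 2:s]
#4=q depends on [3:t]
#5=p depends on [1:r, 2:s]
#6=q depends on [4:q]
#7=t depends on [6:q]
#8=r depends on [5:p, 7:t]
sources: [0:t]
N(rest) = Σ N(rest − s) over sources s of rest; N(one piece) = 1:
  size 1 → [8]=1
  size 2 → [5,8]=1  [7,8]=1
  size 3 → [5,7,8]=2  [6,7,8]=1
  size 4 → [4,6,7,8]=1  [5,6,7,8]=3
  size 5 → [3,4,6,7,8]=1  [4,5,6,7,8]=4
  size 6 → [3,4,5,6,7,8]=5
  size 7 → [1,3,4,5,6,7,8]=5  [2,3,4,5,6,7,8]=5
  first=0(t) contributes 10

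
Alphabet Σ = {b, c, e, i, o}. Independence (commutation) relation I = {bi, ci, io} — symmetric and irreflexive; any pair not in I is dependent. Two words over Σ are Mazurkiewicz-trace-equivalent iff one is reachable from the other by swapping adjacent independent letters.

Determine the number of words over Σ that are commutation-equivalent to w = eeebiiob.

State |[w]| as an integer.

0(e) covers ∅
1(e) covers 0:e
2(e) covers 1:e
3(b) covers 2:e
4(i) covers 2:e
5(i) covers 4:i
6(o) covers 3:b
7(b) covers 6:o
floor of heap: 0:e
completions by unplaced set U, small U first (add the entries for U minus each lowest piece of U):
  |U|=1: {5}:1  {7}:1
  |U|=2: {4,5}:1  {5,7}:2  {6,7}:1
  |U|=3: {3,6,7}:1  {4,5,7}:3  {5,6,7}:3
  |U|=4: {3,5,6,7}:4  {4,5,6,7}:6
  |U|=5: {3,4,5,6,7}:10
  |U|=6: {2,3,4,5,6,7}:10
  start at 0(e): 10

10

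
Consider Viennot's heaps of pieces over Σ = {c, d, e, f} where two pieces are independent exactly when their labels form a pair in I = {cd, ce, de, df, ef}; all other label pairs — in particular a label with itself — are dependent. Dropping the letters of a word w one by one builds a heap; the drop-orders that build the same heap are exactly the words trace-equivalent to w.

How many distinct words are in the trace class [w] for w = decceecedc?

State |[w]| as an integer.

3150

#0=d has no predecessor
#1=e has no predecessor
#2=c has no predecessor
#3=c depends on [2:c]
#4=e depends on [1:e]
#5=e depends on [4:e]
#6=c depends on [3:c]
#7=e depends on [5:e]
#8=d depends on [0:d]
#9=c depends on [6:c]
sources: [0:d, 1:e, 2:c]
N(rest) = Σ N(rest − s) over sources s of rest; N(one piece) = 1:
  size 1 → [7]=1  [8]=1  [9]=1
  size 2 → [0,8]=1  [5,7]=1  [6,9]=1  [7,8]=2  [7,9]=2  [8,9]=2
  size 3 → [0,7,8]=3  [0,8,9]=3  [3,6,9]=1  [4,5,7]=1  [5,7,8]=3  [5,7,9]=3  [6,7,9]=3  [6,8,9]=3  [7,8,9]=6
  size 4 → [0,5,7,8]=6  [0,6,8,9]=6  [0,7,8,9]=12  [1,4,5,7]=1  [2,3,6,9]=1  [3,6,7,9]=4  [3,6,8,9]=4  [4,5,7,8]=4  [4,5,7,9]=4  [5,6,7,9]=6  [5,7,8,9]=12  [6,7,8,9]=12
  size 5 → [0,3,6,8,9]=10  [0,4,5,7,8]=10  [0,5,7,8,9]=30  [0,6,7,8,9]=30  [1,4,5,7,8]=5  [1,4,5,7,9]=5  [2,3,6,7,9]=5  [2,3,6,8,9]=5  [3,5,6,7,9]=10  [3,6,7,8,9]=20  [4,5,6,7,9]=10  [4,5,7,8,9]=20  [5,6,7,8,9]=30
  size 6 → [0,1,4,5,7,8]=15  [0,2,3,6,8,9]=15  [0,3,6,7,8,9]=60  [0,4,5,7,8,9]=60  [0,5,6,7,8,9]=90  [1,4,5,6,7,9]=15  [1,4,5,7,8,9]=30  [2,3,5,6,7,9]=15  [2,3,6,7,8,9]=30  [3,4,5,6,7,9]=20  [3,5,6,7,8,9]=60  [4,5,6,7,8,9]=60
  size 7 → [0,1,4,5,7,8,9]=105  [0,2,3,6,7,8,9]=105  [0,3,5,6,7,8,9]=210  [0,4,5,6,7,8,9]=210  [1,3,4,5,6,7,9]=35  [1,4,5,6,7,8,9]=105  [2,3,4,5,6,7,9]=35  [2,3,5,6,7,8,9]=105  [3,4,5,6,7,8,9]=140
  size 8 → [0,1,4,5,6,7,8,9]=420  [0,2,3,5,6,7,8,9]=420  [0,3,4,5,6,7,8,9]=560  [1,2,3,4,5,6,7,9]=70  [1,3,4,5,6,7,8,9]=280  [2,3,4,5,6,7,8,9]=280
  first=0(d) contributes 630
  first=1(e) contributes 1260
  first=2(c) contributes 1260
|[w]| = 3150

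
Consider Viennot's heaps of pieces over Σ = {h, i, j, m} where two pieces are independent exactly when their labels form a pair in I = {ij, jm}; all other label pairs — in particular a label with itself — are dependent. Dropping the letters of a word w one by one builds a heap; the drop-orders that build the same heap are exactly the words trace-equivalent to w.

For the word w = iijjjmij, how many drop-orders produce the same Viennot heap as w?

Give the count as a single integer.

#0=i has no predecessor
#1=i depends on [0:i]
#2=j has no predecessor
#3=j depends on [2:j]
#4=j depends on [3:j]
#5=m depends on [1:i]
#6=i depends on [5:m]
#7=j depends on [4:j]
sources: [0:i, 2:j]
N(rest) = Σ N(rest − s) over sources s of rest; N(one piece) = 1:
  size 1 → [6]=1  [7]=1
  size 2 → [4,7]=1  [5,6]=1  [6,7]=2
  size 3 → [1,5,6]=1  [3,4,7]=1  [4,6,7]=3  [5,6,7]=3
  size 4 → [0,1,5,6]=1  [1,5,6,7]=4  [2,3,4,7]=1  [3,4,6,7]=4  [4,5,6,7]=6
  size 5 → [0,1,5,6,7]=5  [1,4,5,6,7]=10  [2,3,4,6,7]=5  [3,4,5,6,7]=10
  size 6 → [0,1,4,5,6,7]=15  [1,3,4,5,6,7]=20  [2,3,4,5,6,7]=15
  first=0(i) contributes 35
  first=2(j) contributes 35
|[w]| = 70

70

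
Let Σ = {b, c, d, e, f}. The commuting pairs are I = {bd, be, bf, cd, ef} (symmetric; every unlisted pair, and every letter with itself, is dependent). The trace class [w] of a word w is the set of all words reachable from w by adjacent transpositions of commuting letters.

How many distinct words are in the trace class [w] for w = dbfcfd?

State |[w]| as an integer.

piece 0:d — minimal
piece 1:b — minimal
piece 2:f rests on {0:d}
piece 3:c rests on {1:b, 2:f}
piece 4:f rests on {3:c}
piece 5:d rests on {4:f}
minimal pieces: {0:d, 1:b}
ways to finish when only these pieces remain (= sum over removing one remaining piece with nothing left below it):
  1 left: {5}→1
  2 left: {4,5}→1
  3 left: {3,4,5}→1
  4 left: {1,3,4,5}→1  {2,3,4,5}→1
  placing 0:d first → 2 extensions
  placing 1:b first → 1 extensions
total linear extensions = 3

3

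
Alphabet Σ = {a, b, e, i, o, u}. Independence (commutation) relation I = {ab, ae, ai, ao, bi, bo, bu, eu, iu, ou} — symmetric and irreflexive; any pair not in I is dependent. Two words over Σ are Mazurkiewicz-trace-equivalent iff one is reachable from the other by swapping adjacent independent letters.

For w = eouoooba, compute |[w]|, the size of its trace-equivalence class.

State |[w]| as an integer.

140

0(e) covers ∅
1(o) covers 0:e
2(u) covers ∅
3(o) covers 1:o
4(o) covers 3:o
5(o) covers 4:o
6(b) covers 0:e
7(a) covers 2:u
floor of heap: 0:e, 2:u
completions by unplaced set U, small U first (add the entries for U minus each lowest piece of U):
  |U|=1: {5}:1  {6}:1  {7}:1
  |U|=2: {2,7}:1  {4,5}:1  {5,6}:2  {5,7}:2  {6,7}:2
  |U|=3: {2,5,7}:3  {2,6,7}:3  {3,4,5}:1  {4,5,6}:3  {4,5,7}:3  {5,6,7}:6
  |U|=4: {1,3,4,5}:1  {2,4,5,7}:6  {2,5,6,7}:12  {3,4,5,6}:4  {3,4,5,7}:4  {4,5,6,7}:12
  |U|=5: {1,3,4,5,6}:5  {1,3,4,5,7}:5  {2,3,4,5,7}:10  {2,4,5,6,7}:30  {3,4,5,6,7}:20
  |U|=6: {0,1,3,4,5,6}:5  {1,2,3,4,5,7}:15  {1,3,4,5,6,7}:30  {2,3,4,5,6,7}:60
  start at 0(e): 105
  start at 2(u): 35
sum over floor = 140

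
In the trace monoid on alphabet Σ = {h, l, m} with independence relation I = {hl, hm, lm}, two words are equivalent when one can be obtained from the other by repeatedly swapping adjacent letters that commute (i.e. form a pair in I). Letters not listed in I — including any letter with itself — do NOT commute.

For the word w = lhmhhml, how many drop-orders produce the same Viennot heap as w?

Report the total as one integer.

210

0(l) covers ∅
1(h) covers ∅
2(m) covers ∅
3(h) covers 1:h
4(h) covers 3:h
5(m) covers 2:m
6(l) covers 0:l
floor of heap: 0:l, 1:h, 2:m
completions by unplaced set U, small U first (add the entries for U minus each lowest piece of U):
  |U|=1: {4}:1  {5}:1  {6}:1
  |U|=2: {0,6}:1  {2,5}:1  {3,4}:1  {4,5}:2  {4,6}:2  {5,6}:2
  |U|=3: {0,4,6}:3  {0,5,6}:3  {1,3,4}:1  {2,4,5}:3  {2,5,6}:3  {3,4,5}:3  {3,4,6}:3  {4,5,6}:6
  |U|=4: {0,2,5,6}:6  {0,3,4,6}:6  {0,4,5,6}:12  {1,3,4,5}:4  {1,3,4,6}:4  {2,3,4,5}:6  {2,4,5,6}:12  {3,4,5,6}:12
  |U|=5: {0,1,3,4,6}:10  {0,2,4,5,6}:30  {0,3,4,5,6}:30  {1,2,3,4,5}:10  {1,3,4,5,6}:20  {2,3,4,5,6}:30
  start at 0(l): 60
  start at 1(h): 90
  start at 2(m): 60
sum over floor = 210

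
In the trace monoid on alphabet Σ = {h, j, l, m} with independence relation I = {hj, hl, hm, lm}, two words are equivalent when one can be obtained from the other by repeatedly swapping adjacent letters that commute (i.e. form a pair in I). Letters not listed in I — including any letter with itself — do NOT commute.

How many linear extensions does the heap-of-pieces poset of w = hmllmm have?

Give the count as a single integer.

60

piece 0:h — minimal
piece 1:m — minimal
piece 2:l — minimal
piece 3:l rests on {2:l}
piece 4:m rests on {1:m}
piece 5:m rests on {4:m}
minimal pieces: {0:h, 1:m, 2:l}
ways to finish when only these pieces remain (= sum over removing one remaining piece with nothing left below it):
  1 left: {0}→1  {3}→1  {5}→1
  2 left: {0,3}→2  {0,5}→2  {2,3}→1  {3,5}→2  {4,5}→1
  3 left: {0,2,3}→3  {0,3,5}→6  {0,4,5}→3  {1,4,5}→1  {2,3,5}→3  {3,4,5}→3
  4 left: {0,1,4,5}→4  {0,2,3,5}→12  {0,3,4,5}→12  {1,3,4,5}→4  {2,3,4,5}→6
  placing 0:h first → 10 extensions
  placing 1:m first → 30 extensions
  placing 2:l first → 20 extensions
total linear extensions = 60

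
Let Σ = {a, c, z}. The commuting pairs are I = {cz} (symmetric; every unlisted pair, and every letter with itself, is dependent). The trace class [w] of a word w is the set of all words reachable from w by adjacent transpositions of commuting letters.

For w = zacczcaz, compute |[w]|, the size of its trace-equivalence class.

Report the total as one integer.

4

drop 0:z onto floor
drop 1:a onto {0:z}
drop 2:c onto {1:a}
drop 3:c onto {2:c}
drop 4:z onto {1:a}
drop 5:c onto {3:c}
drop 6:a onto {4:z, 5:c}
drop 7:z onto {6:a}
ground layer = {0:z}
drop-orders for the pieces not yet dropped (sum over which currently-grounded one goes next):
  1 to go: {7} 1
  2 to go: {6,7} 1
  3 to go: {4,6,7} 1  {5,6,7} 1
  4 to go: {3,5,6,7} 1  {4,5,6,7} 2
  5 to go: {2,3,5,6,7} 1  {3,4,5,6,7} 3
  6 to go: {2,3,4,5,6,7} 4
  if 0:z drops first: 4 orders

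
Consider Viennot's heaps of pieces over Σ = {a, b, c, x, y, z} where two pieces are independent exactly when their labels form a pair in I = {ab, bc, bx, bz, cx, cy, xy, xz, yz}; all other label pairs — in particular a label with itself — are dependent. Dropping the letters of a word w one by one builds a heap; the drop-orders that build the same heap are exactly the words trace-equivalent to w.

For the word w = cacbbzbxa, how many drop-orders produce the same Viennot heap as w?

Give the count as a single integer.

0(c) covers ∅
1(a) covers 0:c
2(c) covers 1:a
3(b) covers ∅
4(b) covers 3:b
5(z) covers 2:c
6(b) covers 4:b
7(x) covers 1:a
8(a) covers 5:z, 7:x
floor of heap: 0:c, 3:b
completions by unplaced set U, small U first (add the entries for U minus each lowest piece of U):
  |U|=1: {6}:1  {8}:1
  |U|=2: {4,6}:1  {5,8}:1  {6,8}:2  {7,8}:1
  |U|=3: {2,5,8}:1  {3,4,6}:1  {4,6,8}:3  {5,6,8}:3  {5,7,8}:2  {6,7,8}:3
  |U|=4: {2,5,6,8}:4  {2,5,7,8}:3  {3,4,6,8}:4  {4,5,6,8}:6  {4,6,7,8}:6  {5,6,7,8}:8
  |U|=5: {1,2,5,7,8}:3  {2,4,5,6,8}:10  {2,5,6,7,8}:15  {3,4,5,6,8}:10  {3,4,6,7,8}:10  {4,5,6,7,8}:20
  |U|=6: {0,1,2,5,7,8}:3  {1,2,5,6,7,8}:18  {2,3,4,5,6,8}:20  {2,4,5,6,7,8}:45  {3,4,5,6,7,8}:40
  |U|=7: {0,1,2,5,6,7,8}:21  {1,2,4,5,6,7,8}:63  {2,3,4,5,6,7,8}:105
  start at 0(c): 168
  start at 3(b): 84
sum over floor = 252

252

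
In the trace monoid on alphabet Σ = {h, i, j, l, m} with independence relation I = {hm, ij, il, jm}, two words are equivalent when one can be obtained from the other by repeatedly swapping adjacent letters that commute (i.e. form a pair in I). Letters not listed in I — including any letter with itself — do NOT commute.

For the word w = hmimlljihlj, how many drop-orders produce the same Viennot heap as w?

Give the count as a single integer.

#0=h has no predecessor
#1=m has no predecessor
#2=i depends on [0:h, 1:m]
#3=m depends on [2:i]
#4=l depends on [3:m]
#5=l depends on [4:l]
#6=j depends on [5:l]
#7=i depends on [3:m]
#8=h depends on [6:j, 7:i]
#9=l depends on [8:h]
#10=j depends on [9:l]
sources: [0:h, 1:m]
N(rest) = Σ N(rest − s) over sources s of rest; N(one piece) = 1:
  size 1 → [10]=1
  size 2 → [9,10]=1
  size 3 → [8,9,10]=1
  size 4 → [6,8,9,10]=1  [7,8,9,10]=1
  size 5 → [5,6,8,9,10]=1  [6,7,8,9,10]=2
  size 6 → [4,5,6,8,9,10]=1  [5,6,7,8,9,10]=3
  size 7 → [4,5,6,7,8,9,10]=4
  size 8 → [3,4,5,6,7,8,9,10]=4
  size 9 → [2,3,4,5,6,7,8,9,10]=4
  first=0(h) contributes 4
  first=1(m) contributes 4
|[w]| = 8

8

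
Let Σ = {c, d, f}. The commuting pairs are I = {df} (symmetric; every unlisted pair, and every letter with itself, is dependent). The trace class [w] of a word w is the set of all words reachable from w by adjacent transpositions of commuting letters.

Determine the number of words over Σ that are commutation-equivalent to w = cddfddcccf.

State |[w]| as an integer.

piece 0:c — minimal
piece 1:d rests on {0:c}
piece 2:d rests on {1:d}
piece 3:f rests on {0:c}
piece 4:d rests on {2:d}
piece 5:d rests on {4:d}
piece 6:c rests on {3:f, 5:d}
piece 7:c rests on {6:c}
piece 8:c rests on {7:c}
piece 9:f rests on {8:c}
minimal pieces: {0:c}
ways to finish when only these pieces remain (= sum over removing one remaining piece with nothing left below it):
  1 left: {9}→1
  2 left: {8,9}→1
  3 left: {7,8,9}→1
  4 left: {6,7,8,9}→1
  5 left: {3,6,7,8,9}→1  {5,6,7,8,9}→1
  6 left: {3,5,6,7,8,9}→2  {4,5,6,7,8,9}→1
  7 left: {2,4,5,6,7,8,9}→1  {3,4,5,6,7,8,9}→3
  8 left: {1,2,4,5,6,7,8,9}→1  {2,3,4,5,6,7,8,9}→4
  placing 0:c first → 5 extensions

5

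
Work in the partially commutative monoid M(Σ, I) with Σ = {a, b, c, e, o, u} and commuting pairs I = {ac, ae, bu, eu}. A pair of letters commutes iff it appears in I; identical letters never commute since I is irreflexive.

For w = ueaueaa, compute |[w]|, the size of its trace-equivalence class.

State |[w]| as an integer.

piece 0:u — minimal
piece 1:e — minimal
piece 2:a rests on {0:u}
piece 3:u rests on {2:a}
piece 4:e rests on {1:e}
piece 5:a rests on {3:u}
piece 6:a rests on {5:a}
minimal pieces: {0:u, 1:e}
ways to finish when only these pieces remain (= sum over removing one remaining piece with nothing left below it):
  1 left: {4}→1  {6}→1
  2 left: {1,4}→1  {4,6}→2  {5,6}→1
  3 left: {1,4,6}→3  {3,5,6}→1  {4,5,6}→3
  4 left: {1,4,5,6}→6  {2,3,5,6}→1  {3,4,5,6}→4
  5 left: {0,2,3,5,6}→1  {1,3,4,5,6}→10  {2,3,4,5,6}→5
  placing 0:u first → 15 extensions
  placing 1:e first → 6 extensions
total linear extensions = 21

21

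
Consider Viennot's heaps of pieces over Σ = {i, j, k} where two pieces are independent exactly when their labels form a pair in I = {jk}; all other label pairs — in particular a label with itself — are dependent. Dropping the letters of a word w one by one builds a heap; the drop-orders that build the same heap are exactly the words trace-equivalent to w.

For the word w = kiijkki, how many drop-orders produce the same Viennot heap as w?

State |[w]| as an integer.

piece 0:k — minimal
piece 1:i rests on {0:k}
piece 2:i rests on {1:i}
piece 3:j rests on {2:i}
piece 4:k rests on {2:i}
piece 5:k rests on {4:k}
piece 6:i rests on {3:j, 5:k}
minimal pieces: {0:k}
ways to finish when only these pieces remain (= sum over removing one remaining piece with nothing left below it):
  1 left: {6}→1
  2 left: {3,6}→1  {5,6}→1
  3 left: {3,5,6}→2  {4,5,6}→1
  4 left: {3,4,5,6}→3
  5 left: {2,3,4,5,6}→3
  placing 0:k first → 3 extensions

3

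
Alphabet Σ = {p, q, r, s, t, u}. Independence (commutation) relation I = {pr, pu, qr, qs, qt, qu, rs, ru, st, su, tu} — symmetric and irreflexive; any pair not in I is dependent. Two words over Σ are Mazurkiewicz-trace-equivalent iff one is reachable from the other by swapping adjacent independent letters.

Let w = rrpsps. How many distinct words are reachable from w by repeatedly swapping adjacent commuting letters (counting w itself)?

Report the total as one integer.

piece 0:r — minimal
piece 1:r rests on {0:r}
piece 2:p — minimal
piece 3:s rests on {2:p}
piece 4:p rests on {3:s}
piece 5:s rests on {4:p}
minimal pieces: {0:r, 2:p}
ways to finish when only these pieces remain (= sum over removing one remaining piece with nothing left below it):
  1 left: {1}→1  {5}→1
  2 left: {0,1}→1  {1,5}→2  {4,5}→1
  3 left: {0,1,5}→3  {1,4,5}→3  {3,4,5}→1
  4 left: {0,1,4,5}→6  {1,3,4,5}→4  {2,3,4,5}→1
  placing 0:r first → 5 extensions
  placing 2:p first → 10 extensions
total linear extensions = 15

15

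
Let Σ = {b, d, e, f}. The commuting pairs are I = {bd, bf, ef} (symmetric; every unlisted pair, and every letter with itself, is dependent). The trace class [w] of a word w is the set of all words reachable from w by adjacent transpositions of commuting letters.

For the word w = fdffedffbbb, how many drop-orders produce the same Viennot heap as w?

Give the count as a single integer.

111

drop 0:f onto floor
drop 1:d onto {0:f}
drop 2:f onto {1:d}
drop 3:f onto {2:f}
drop 4:e onto {1:d}
drop 5:d onto {3:f, 4:e}
drop 6:f onto {5:d}
drop 7:f onto {6:f}
drop 8:b onto {4:e}
drop 9:b onto {8:b}
drop 10:b onto {9:b}
ground layer = {0:f}
drop-orders for the pieces not yet dropped (sum over which currently-grounded one goes next):
  1 to go: {7} 1  {10} 1
  2 to go: {6,7} 1  {7,10} 2  {9,10} 1
  3 to go: {5,6,7} 1  {6,7,10} 3  {7,9,10} 3  {8,9,10} 1
  4 to go: {3,5,6,7} 1  {5,6,7,10} 4  {6,7,9,10} 6  {7,8,9,10} 4
  5 to go: {2,3,5,6,7} 1  {3,5,6,7,10} 5  {5,6,7,9,10} 10  {6,7,8,9,10} 10
  6 to go: {2,3,5,6,7,10} 6  {3,5,6,7,9,10} 15  {5,6,7,8,9,10} 20
  7 to go: {2,3,5,6,7,9,10} 21  {3,5,6,7,8,9,10} 35  {4,5,6,7,8,9,10} 20
  8 to go: {2,3,5,6,7,8,9,10} 56  {3,4,5,6,7,8,9,10} 55
  9 to go: {2,3,4,5,6,7,8,9,10} 111
  if 0:f drops first: 111 orders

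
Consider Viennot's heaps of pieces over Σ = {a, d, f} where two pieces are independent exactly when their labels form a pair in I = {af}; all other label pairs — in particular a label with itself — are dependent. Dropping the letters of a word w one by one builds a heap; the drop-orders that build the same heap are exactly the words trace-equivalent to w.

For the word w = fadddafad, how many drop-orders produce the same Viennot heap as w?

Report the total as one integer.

6

#0=f has no predecessor
#1=a has no predecessor
#2=d depends on [0:f, 1:a]
#3=d depends on [2:d]
#4=d depends on [3:d]
#5=a depends on [4:d]
#6=f depends on [4:d]
#7=a depends on [5:a]
#8=d depends on [6:f, 7:a]
sources: [0:f, 1:a]
N(rest) = Σ N(rest − s) over sources s of rest; N(one piece) = 1:
  size 1 → [8]=1
  size 2 → [6,8]=1  [7,8]=1
  size 3 → [5,7,8]=1  [6,7,8]=2
  size 4 → [5,6,7,8]=3
  size 5 → [4,5,6,7,8]=3
  size 6 → [3,4,5,6,7,8]=3
  size 7 → [2,3,4,5,6,7,8]=3
  first=0(f) contributes 3
  first=1(a) contributes 3
|[w]| = 6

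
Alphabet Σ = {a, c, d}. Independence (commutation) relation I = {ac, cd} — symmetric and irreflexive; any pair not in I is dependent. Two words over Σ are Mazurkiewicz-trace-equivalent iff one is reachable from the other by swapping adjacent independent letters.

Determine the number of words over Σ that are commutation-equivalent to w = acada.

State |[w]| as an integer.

#0=a has no predecessor
#1=c has no predecessor
#2=a depends on [0:a]
#3=d depends on [2:a]
#4=a depends on [3:d]
sources: [0:a, 1:c]
N(rest) = Σ N(rest − s) over sources s of rest; N(one piece) = 1:
  size 1 → [1]=1  [4]=1
  size 2 → [1,4]=2  [3,4]=1
  size 3 → [1,3,4]=3  [2,3,4]=1
  first=0(a) contributes 4
  first=1(c) contributes 1
|[w]| = 5

5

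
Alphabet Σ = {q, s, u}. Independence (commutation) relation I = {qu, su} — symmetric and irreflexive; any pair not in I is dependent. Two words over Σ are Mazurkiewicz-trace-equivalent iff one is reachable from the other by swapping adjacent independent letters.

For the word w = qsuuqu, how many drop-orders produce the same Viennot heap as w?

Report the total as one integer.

20

#0=q has no predecessor
#1=s depends on [0:q]
#2=u has no predecessor
#3=u depends on [2:u]
#4=q depends on [1:s]
#5=u depends on [3:u]
sources: [0:q, 2:u]
N(rest) = Σ N(rest − s) over sources s of rest; N(one piece) = 1:
  size 1 → [4]=1  [5]=1
  size 2 → [1,4]=1  [3,5]=1  [4,5]=2
  size 3 → [0,1,4]=1  [1,4,5]=3  [2,3,5]=1  [3,4,5]=3
  size 4 → [0,1,4,5]=4  [1,3,4,5]=6  [2,3,4,5]=4
  first=0(q) contributes 10
  first=2(u) contributes 10
|[w]| = 20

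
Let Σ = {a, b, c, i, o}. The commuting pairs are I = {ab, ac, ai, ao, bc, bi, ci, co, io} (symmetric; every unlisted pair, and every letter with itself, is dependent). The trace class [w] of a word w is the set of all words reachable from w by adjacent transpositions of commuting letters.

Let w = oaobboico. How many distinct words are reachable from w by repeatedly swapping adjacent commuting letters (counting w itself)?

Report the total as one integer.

0(o) covers ∅
1(a) covers ∅
2(o) covers 0:o
3(b) covers 2:o
4(b) covers 3:b
5(o) covers 4:b
6(i) covers ∅
7(c) covers ∅
8(o) covers 5:o
floor of heap: 0:o, 1:a, 6:i, 7:c
completions by unplaced set U, small U first (add the entries for U minus each lowest piece of U):
  |U|=1: {1}:1  {6}:1  {7}:1  {8}:1
  |U|=2: {1,6}:2  {1,7}:2  {1,8}:2  {5,8}:1  {6,7}:2  {6,8}:2  {7,8}:2
  |U|=3: {1,5,8}:3  {1,6,7}:6  {1,6,8}:6  {1,7,8}:6  {4,5,8}:1  {5,6,8}:3  {5,7,8}:3  {6,7,8}:6
  |U|=4: {1,4,5,8}:4  {1,5,6,8}:12  {1,5,7,8}:12  {1,6,7,8}:24  {3,4,5,8}:1  {4,5,6,8}:4  {4,5,7,8}:4  {5,6,7,8}:12
  |U|=5: {1,3,4,5,8}:5  {1,4,5,6,8}:20  {1,4,5,7,8}:20  {1,5,6,7,8}:60  {2,3,4,5,8}:1  {3,4,5,6,8}:5  {3,4,5,7,8}:5  {4,5,6,7,8}:20
  |U|=6: {0,2,3,4,5,8}:1  {1,2,3,4,5,8}:6  {1,3,4,5,6,8}:30  {1,3,4,5,7,8}:30  {1,4,5,6,7,8}:120  {2,3,4,5,6,8}:6  {2,3,4,5,7,8}:6  {3,4,5,6,7,8}:30
  |U|=7: {0,1,2,3,4,5,8}:7  {0,2,3,4,5,6,8}:7  {0,2,3,4,5,7,8}:7  {1,2,3,4,5,6,8}:42  {1,2,3,4,5,7,8}:42  {1,3,4,5,6,7,8}:210  {2,3,4,5,6,7,8}:42
  start at 0(o): 336
  start at 1(a): 56
  start at 6(i): 56
  start at 7(c): 56
sum over floor = 504

504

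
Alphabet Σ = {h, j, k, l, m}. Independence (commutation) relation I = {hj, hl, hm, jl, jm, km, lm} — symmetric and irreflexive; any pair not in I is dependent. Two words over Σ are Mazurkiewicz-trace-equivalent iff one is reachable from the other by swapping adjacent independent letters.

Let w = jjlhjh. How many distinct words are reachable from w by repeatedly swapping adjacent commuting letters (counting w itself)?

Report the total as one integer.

0(j) covers ∅
1(j) covers 0:j
2(l) covers ∅
3(h) covers ∅
4(j) covers 1:j
5(h) covers 3:h
floor of heap: 0:j, 2:l, 3:h
completions by unplaced set U, small U first (add the entries for U minus each lowest piece of U):
  |U|=1: {2}:1  {4}:1  {5}:1
  |U|=2: {1,4}:1  {2,4}:2  {2,5}:2  {3,5}:1  {4,5}:2
  |U|=3: {0,1,4}:1  {1,2,4}:3  {1,4,5}:3  {2,3,5}:3  {2,4,5}:6  {3,4,5}:3
  |U|=4: {0,1,2,4}:4  {0,1,4,5}:4  {1,2,4,5}:12  {1,3,4,5}:6  {2,3,4,5}:12
  start at 0(j): 30
  start at 2(l): 10
  start at 3(h): 20
sum over floor = 60

60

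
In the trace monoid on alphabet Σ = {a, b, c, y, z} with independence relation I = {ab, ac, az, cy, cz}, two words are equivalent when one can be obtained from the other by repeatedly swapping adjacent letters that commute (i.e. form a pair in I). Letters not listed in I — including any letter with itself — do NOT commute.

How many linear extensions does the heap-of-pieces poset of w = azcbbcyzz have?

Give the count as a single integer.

drop 0:a onto floor
drop 1:z onto floor
drop 2:c onto floor
drop 3:b onto {1:z, 2:c}
drop 4:b onto {3:b}
drop 5:c onto {4:b}
drop 6:y onto {0:a, 4:b}
drop 7:z onto {6:y}
drop 8:z onto {7:z}
ground layer = {0:a, 1:z, 2:c}
drop-orders for the pieces not yet dropped (sum over which currently-grounded one goes next):
  1 to go: {5} 1  {8} 1
  2 to go: {5,8} 2  {7,8} 1
  3 to go: {5,7,8} 3  {6,7,8} 1
  4 to go: {0,6,7,8} 1  {5,6,7,8} 4
  5 to go: {0,5,6,7,8} 5  {4,5,6,7,8} 4
  6 to go: {0,4,5,6,7,8} 9  {3,4,5,6,7,8} 4
  7 to go: {0,3,4,5,6,7,8} 13  {1,3,4,5,6,7,8} 4  {2,3,4,5,6,7,8} 4
  if 0:a drops first: 8 orders
  if 1:z drops first: 17 orders
  if 2:c drops first: 17 orders
heap linearizations: 42

42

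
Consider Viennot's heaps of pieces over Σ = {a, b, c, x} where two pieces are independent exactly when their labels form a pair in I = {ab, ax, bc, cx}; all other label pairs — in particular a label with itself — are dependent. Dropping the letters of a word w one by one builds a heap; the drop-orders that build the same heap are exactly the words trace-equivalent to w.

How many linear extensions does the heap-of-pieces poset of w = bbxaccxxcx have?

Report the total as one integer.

210

#0=b has no predecessor
#1=b depends on [0:b]
#2=x depends on [1:b]
#3=a has no predecessor
#4=c depends on [3:a]
#5=c depends on [4:c]
#6=x depends on [2:x]
#7=x depends on [6:x]
#8=c depends on [5:c]
#9=x depends on [7:x]
sources: [0:b, 3:a]
N(rest) = Σ N(rest − s) over sources s of rest; N(one piece) = 1:
  size 1 → [8]=1  [9]=1
  size 2 → [5,8]=1  [7,9]=1  [8,9]=2
  size 3 → [4,5,8]=1  [5,8,9]=3  [6,7,9]=1  [7,8,9]=3
  size 4 → [2,6,7,9]=1  [3,4,5,8]=1  [4,5,8,9]=4  [5,7,8,9]=6  [6,7,8,9]=4
  size 5 → [1,2,6,7,9]=1  [2,6,7,8,9]=5  [3,4,5,8,9]=5  [4,5,7,8,9]=10  [5,6,7,8,9]=10
  size 6 → [0,1,2,6,7,9]=1  [1,2,6,7,8,9]=6  [2,5,6,7,8,9]=15  [3,4,5,7,8,9]=15  [4,5,6,7,8,9]=20
  size 7 → [0,1,2,6,7,8,9]=7  [1,2,5,6,7,8,9]=21  [2,4,5,6,7,8,9]=35  [3,4,5,6,7,8,9]=35
  size 8 → [0,1,2,5,6,7,8,9]=28  [1,2,4,5,6,7,8,9]=56  [2,3,4,5,6,7,8,9]=70
  first=0(b) contributes 126
  first=3(a) contributes 84
|[w]| = 210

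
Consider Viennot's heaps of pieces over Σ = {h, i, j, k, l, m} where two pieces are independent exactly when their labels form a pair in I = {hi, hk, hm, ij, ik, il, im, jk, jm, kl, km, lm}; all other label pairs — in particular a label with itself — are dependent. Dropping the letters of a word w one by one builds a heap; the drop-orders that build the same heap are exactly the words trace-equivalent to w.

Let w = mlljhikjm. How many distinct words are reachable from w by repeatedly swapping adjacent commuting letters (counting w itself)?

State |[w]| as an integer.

1512

#0=m has no predecessor
#1=l has no predecessor
#2=l depends on [1:l]
#3=j depends on [2:l]
#4=h depends on [3:j]
#5=i has no predecessor
#6=k has no predecessor
#7=j depends on [4:h]
#8=m depends on [0:m]
sources: [0:m, 1:l, 5:i, 6:k]
N(rest) = Σ N(rest − s) over sources s of rest; N(one piece) = 1:
  size 1 → [5]=1  [6]=1  [7]=1  [8]=1
  size 2 → [0,8]=1  [4,7]=1  [5,6]=2  [5,7]=2  [5,8]=2  [6,7]=2  [6,8]=2  [7,8]=2
  size 3 → [0,5,8]=3  [0,6,8]=3  [0,7,8]=3  [3,4,7]=1  [4,5,7]=3  [4,6,7]=3  [4,7,8]=3  [5,6,7]=6  [5,6,8]=6  [5,7,8]=6  [6,7,8]=6
  size 4 → [0,4,7,8]=6  [0,5,6,8]=12  [0,5,7,8]=12  [0,6,7,8]=12  [2,3,4,7]=1  [3,4,5,7]=4  [3,4,6,7]=4  [3,4,7,8]=4  [4,5,6,7]=12  [4,5,7,8]=12  [4,6,7,8]=12  [5,6,7,8]=24
  size 5 → [0,3,4,7,8]=10  [0,4,5,7,8]=30  [0,4,6,7,8]=30  [0,5,6,7,8]=60  [1,2,3,4,7]=1  [2,3,4,5,7]=5  [2,3,4,6,7]=5  [2,3,4,7,8]=5  [3,4,5,6,7]=20  [3,4,5,7,8]=20  [3,4,6,7,8]=20  [4,5,6,7,8]=60
  size 6 → [0,2,3,4,7,8]=15  [0,3,4,5,7,8]=60  [0,3,4,6,7,8]=60  [0,4,5,6,7,8]=180  [1,2,3,4,5,7]=6  [1,2,3,4,6,7]=6  [1,2,3,4,7,8]=6  [2,3,4,5,6,7]=30  [2,3,4,5,7,8]=30  [2,3,4,6,7,8]=30  [3,4,5,6,7,8]=120
  size 7 → [0,1,2,3,4,7,8]=21  [0,2,3,4,5,7,8]=105  [0,2,3,4,6,7,8]=105  [0,3,4,5,6,7,8]=420  [1,2,3,4,5,6,7]=42  [1,2,3,4,5,7,8]=42  [1,2,3,4,6,7,8]=42  [2,3,4,5,6,7,8]=210
  first=0(m) contributes 336
  first=1(l) contributes 840
  first=5(i) contributes 168
  first=6(k) contributes 168
|[w]| = 1512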